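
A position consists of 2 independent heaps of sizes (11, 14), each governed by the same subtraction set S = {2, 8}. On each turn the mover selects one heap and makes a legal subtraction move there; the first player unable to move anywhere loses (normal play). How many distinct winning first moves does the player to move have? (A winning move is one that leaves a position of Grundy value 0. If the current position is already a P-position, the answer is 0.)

All heaps use S = {2, 8}:
n :  0  1  2  3  4  5  6  7  8  9 10 11 12 13 14
G :  0  0  1  1  0  0  1  1  2  2  0  0  1  1  0
Heap A: G(11) = 0.
Heap B: G(14) = 0.
Combined Grundy value = 0 ⊕ 0 = 0.
A winning move leaves total XOR = 0, i.e. changes one component's Grundy value g to g ⊕ X where X is the current total.
Heap A: target g' = 0⊕0 = 0, but every legal move changes the Grundy value (mex property), so 0 moves.
Heap B: target g' = 0⊕0 = 0, but every legal move changes the Grundy value (mex property), so 0 moves.

0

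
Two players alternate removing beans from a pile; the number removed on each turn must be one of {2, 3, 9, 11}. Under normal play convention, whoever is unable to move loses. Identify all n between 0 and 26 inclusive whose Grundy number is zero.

0, 1, 5, 6, 13, 18, 19, 23

n :  0  1  2  3  4  5  6  7  8  9 10 11 12 13 14 15 16 17 18 19 20 21 22 23 24 25 26
G :  0  0  1  1  2  0  0  1  1  2  2  3  3  0  2  1  3  3  0  0  1  1  2  0  3  1  2
P-positions are exactly the n with G(n) = 0.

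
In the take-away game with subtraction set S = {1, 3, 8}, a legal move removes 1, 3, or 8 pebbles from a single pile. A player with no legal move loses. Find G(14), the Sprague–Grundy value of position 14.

n :  0  1  2  3  4  5  6  7  8  9 10 11 12 13 14
G :  0  1  0  1  0  1  0  1  2  3  2  0  1  0  1

1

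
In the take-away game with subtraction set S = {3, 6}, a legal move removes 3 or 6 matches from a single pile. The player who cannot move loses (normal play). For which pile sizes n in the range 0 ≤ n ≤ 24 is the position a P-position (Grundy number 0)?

G(0) = 0
G(1) = mex{} = 0
G(2) = mex{} = 0
G(3) = mex{0} = 1
G(4) = mex{0} = 1
G(5) = mex{0} = 1
G(6) = mex{1,0} = 2
G(7) = mex{1,0} = 2
G(8) = mex{1,0} = 2
G(9) = mex{2,1} = 0
G(10) = mex{2,1} = 0
G(11) = mex{2,1} = 0
G(12) = mex{0,2} = 1
G(13) = mex{0,2} = 1
G(14) = mex{0,2} = 1
G(15) = mex{1,0} = 2
G(16) = mex{1,0} = 2
G(17) = mex{1,0} = 2
G(18) = mex{2,1} = 0
G(19) = mex{2,1} = 0
G(20) = mex{2,1} = 0
G(21) = mex{0,2} = 1
G(22) = mex{0,2} = 1
G(23) = mex{0,2} = 1
G(24) = mex{1,0} = 2
P-positions are exactly the n with G(n) = 0.

0, 1, 2, 9, 10, 11, 18, 19, 20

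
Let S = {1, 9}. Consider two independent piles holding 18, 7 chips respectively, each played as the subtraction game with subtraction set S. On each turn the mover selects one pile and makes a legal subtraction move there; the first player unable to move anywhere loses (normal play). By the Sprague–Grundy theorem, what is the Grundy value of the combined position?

1

All piles use S = {1, 9}:
n :  0  1  2  3  4  5  6  7  8  9 10 11 12 13 14 15 16 17 18
G :  0  1  0  1  0  1  0  1  0  1  0  1  0  1  0  1  0  1  0
Pile A: G(18) = 0.
Pile B: G(7) = 1.
Combined Grundy value = 0 ⊕ 1 = 1.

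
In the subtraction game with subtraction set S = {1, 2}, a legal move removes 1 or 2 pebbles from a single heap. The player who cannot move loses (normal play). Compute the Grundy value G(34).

1

G(0) = 0
G(1) = mex{0} = 1
G(2) = mex{1,0} = 2
G(3) = mex{2,1} = 0
G(4) = mex{0,2} = 1
G(5) = mex{1,0} = 2
G(6) = mex{2,1} = 0
G(7) = mex{0,2} = 1
G(8) = mex{1,0} = 2
G(9) = mex{2,1} = 0
G(10) = mex{0,2} = 1
G(11) = mex{1,0} = 2
G(12) = mex{2,1} = 0
G(13) = mex{0,2} = 1
G(14) = mex{1,0} = 2
G(15) = mex{2,1} = 0
G(16) = mex{0,2} = 1
G(17) = mex{1,0} = 2
G(18) = mex{2,1} = 0
G(19) = mex{0,2} = 1
G(20) = mex{1,0} = 2
G(21) = mex{2,1} = 0
G(22) = mex{0,2} = 1
G(23) = mex{1,0} = 2
G(24) = mex{2,1} = 0
G(25) = mex{0,2} = 1
G(26) = mex{1,0} = 2
G(27) = mex{2,1} = 0
G(28) = mex{0,2} = 1
G(29) = mex{1,0} = 2
G(30) = mex{2,1} = 0
G(31) = mex{0,2} = 1
G(32) = mex{1,0} = 2
G(33) = mex{2,1} = 0
G(34) = mex{0,2} = 1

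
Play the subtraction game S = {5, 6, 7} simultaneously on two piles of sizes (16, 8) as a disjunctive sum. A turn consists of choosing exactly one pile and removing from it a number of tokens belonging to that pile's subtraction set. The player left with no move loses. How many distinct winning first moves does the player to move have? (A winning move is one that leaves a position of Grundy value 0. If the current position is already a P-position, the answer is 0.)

All piles use S = {5, 6, 7}:
G(0) = 0
G(1) = mex{} = 0
G(2) = mex{} = 0
G(3) = mex{} = 0
G(4) = mex{} = 0
G(5) = mex{0} = 1
G(6) = mex{0,0} = 1
G(7) = mex{0,0,0} = 1
G(8) = mex{0,0,0} = 1
G(9) = mex{0,0,0} = 1
G(10) = mex{1,0,0} = 2
G(11) = mex{1,1,0} = 2
G(12) = mex{1,1,1} = 0
G(13) = mex{1,1,1} = 0
G(14) = mex{1,1,1} = 0
G(15) = mex{2,1,1} = 0
G(16) = mex{2,2,1} = 0
Pile A: G(16) = 0.
Pile B: G(8) = 1.
Combined Grundy value = 0 ⊕ 1 = 1.
A winning move leaves total XOR = 0, i.e. changes one component's Grundy value g to g ⊕ X where X is the current total.
Pile A: need g' = 0⊕1 = 1. Options: 16−5→G=2, 16−6→G=2, 16−7→G=1. Hits: 1.
Pile B: need g' = 1⊕1 = 0. Options: 8−5→G=0, 8−6→G=0, 8−7→G=0. Hits: 3.

4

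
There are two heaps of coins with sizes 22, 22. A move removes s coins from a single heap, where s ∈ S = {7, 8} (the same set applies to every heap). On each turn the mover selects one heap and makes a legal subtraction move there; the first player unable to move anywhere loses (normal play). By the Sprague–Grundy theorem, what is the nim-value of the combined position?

0

All heaps use S = {7, 8}:
G(0) = 0
G(1) = mex{} = 0
G(2) = mex{} = 0
G(3) = mex{} = 0
G(4) = mex{} = 0
G(5) = mex{} = 0
G(6) = mex{} = 0
G(7) = mex{0} = 1
G(8) = mex{0,0} = 1
G(9) = mex{0,0} = 1
G(10) = mex{0,0} = 1
G(11) = mex{0,0} = 1
G(12) = mex{0,0} = 1
G(13) = mex{0,0} = 1
G(14) = mex{1,0} = 2
G(15) = mex{1,1} = 0
G(16) = mex{1,1} = 0
G(17) = mex{1,1} = 0
G(18) = mex{1,1} = 0
G(19) = mex{1,1} = 0
G(20) = mex{1,1} = 0
G(21) = mex{2,1} = 0
G(22) = mex{0,2} = 1
Heap A: G(22) = 1.
Heap B: G(22) = 1.
Combined Grundy value = 1 ⊕ 1 = 0.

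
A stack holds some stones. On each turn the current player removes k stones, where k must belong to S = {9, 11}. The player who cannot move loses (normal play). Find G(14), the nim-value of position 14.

G(0) = 0
G(1) = mex{} = 0
G(2) = mex{} = 0
G(3) = mex{} = 0
G(4) = mex{} = 0
G(5) = mex{} = 0
G(6) = mex{} = 0
G(7) = mex{} = 0
G(8) = mex{} = 0
G(9) = mex{0} = 1
G(10) = mex{0} = 1
G(11) = mex{0,0} = 1
G(12) = mex{0,0} = 1
G(13) = mex{0,0} = 1
G(14) = mex{0,0} = 1

1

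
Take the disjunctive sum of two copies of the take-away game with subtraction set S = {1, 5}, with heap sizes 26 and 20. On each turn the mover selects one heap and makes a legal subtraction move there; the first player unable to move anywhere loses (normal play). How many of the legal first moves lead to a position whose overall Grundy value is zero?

All heaps use S = {1, 5}:
n :  0  1  2  3  4  5  6  7  8  9 10 11 12 13 14 15 16 17 18 19 20 21 22 23 24 25 26
G :  0  1  0  1  0  1  0  1  0  1  0  1  0  1  0  1  0  1  0  1  0  1  0  1  0  1  0
Heap A: G(26) = 0.
Heap B: G(20) = 0.
Combined Grundy value = 0 ⊕ 0 = 0.
A winning move leaves total XOR = 0, i.e. changes one component's Grundy value g to g ⊕ X where X is the current total.
Heap A: target g' = 0⊕0 = 0, but every legal move changes the Grundy value (mex property), so 0 moves.
Heap B: target g' = 0⊕0 = 0, but every legal move changes the Grundy value (mex property), so 0 moves.

0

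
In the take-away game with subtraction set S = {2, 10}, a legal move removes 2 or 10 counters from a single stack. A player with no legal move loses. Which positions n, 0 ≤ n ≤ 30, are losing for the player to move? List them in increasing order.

G(0) = 0
G(1) = mex{} = 0
G(2) = mex{0} = 1
G(3) = mex{0} = 1
G(4) = mex{1} = 0
G(5) = mex{1} = 0
G(6) = mex{0} = 1
G(7) = mex{0} = 1
G(8) = mex{1} = 0
G(9) = mex{1} = 0
G(10) = mex{0,0} = 1
G(11) = mex{0,0} = 1
G(12) = mex{1,1} = 0
G(13) = mex{1,1} = 0
G(14) = mex{0,0} = 1
G(15) = mex{0,0} = 1
G(16) = mex{1,1} = 0
G(17) = mex{1,1} = 0
G(18) = mex{0,0} = 1
G(19) = mex{0,0} = 1
G(20) = mex{1,1} = 0
G(21) = mex{1,1} = 0
G(22) = mex{0,0} = 1
G(23) = mex{0,0} = 1
G(24) = mex{1,1} = 0
G(25) = mex{1,1} = 0
G(26) = mex{0,0} = 1
G(27) = mex{0,0} = 1
G(28) = mex{1,1} = 0
G(29) = mex{1,1} = 0
G(30) = mex{0,0} = 1
P-positions are exactly the n with G(n) = 0.

0, 1, 4, 5, 8, 9, 12, 13, 16, 17, 20, 21, 24, 25, 28, 29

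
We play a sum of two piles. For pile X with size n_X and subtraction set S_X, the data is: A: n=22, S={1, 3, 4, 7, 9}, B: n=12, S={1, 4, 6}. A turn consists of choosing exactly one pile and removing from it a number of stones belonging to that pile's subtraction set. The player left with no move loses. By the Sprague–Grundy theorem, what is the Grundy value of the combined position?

2

Pile A, S = {1, 3, 4, 7, 9}:
G(0) = 0
G(1) = mex{0} = 1
G(2) = mex{1} = 0
G(3) = mex{0,0} = 1
G(4) = mex{1,1,0} = 2
G(5) = mex{2,0,1} = 3
G(6) = mex{3,1,0} = 2
G(7) = mex{2,2,1,0} = 3
G(8) = mex{3,3,2,1} = 0
G(9) = mex{0,2,3,0,0} = 1
G(10) = mex{1,3,2,1,1} = 0
G(11) = mex{0,0,3,2,0} = 1
G(12) = mex{1,1,0,3,1} = 2
G(13) = mex{2,0,1,2,2} = 3
G(14) = mex{3,1,0,3,3} = 2
G(15) = mex{2,2,1,0,2} = 3
G(16) = mex{3,3,2,1,3} = 0
G(17) = mex{0,2,3,0,0} = 1
G(18) = mex{1,3,2,1,1} = 0
G(19) = mex{0,0,3,2,0} = 1
G(20) = mex{1,1,0,3,1} = 2
G(21) = mex{2,0,1,2,2} = 3
G(22) = mex{3,1,0,3,3} = 2
G_A(22) = 2.
Pile B, S = {1, 4, 6}:
G(0) = 0
G(1) = mex{0} = 1
G(2) = mex{1} = 0
G(3) = mex{0} = 1
G(4) = mex{1,0} = 2
G(5) = mex{2,1} = 0
G(6) = mex{0,0,0} = 1
G(7) = mex{1,1,1} = 0
G(8) = mex{0,2,0} = 1
G(9) = mex{1,0,1} = 2
G(10) = mex{2,1,2} = 0
G(11) = mex{0,0,0} = 1
G(12) = mex{1,1,1} = 0
G_B(12) = 0.
Combined Grundy value = 2 ⊕ 0 = 2.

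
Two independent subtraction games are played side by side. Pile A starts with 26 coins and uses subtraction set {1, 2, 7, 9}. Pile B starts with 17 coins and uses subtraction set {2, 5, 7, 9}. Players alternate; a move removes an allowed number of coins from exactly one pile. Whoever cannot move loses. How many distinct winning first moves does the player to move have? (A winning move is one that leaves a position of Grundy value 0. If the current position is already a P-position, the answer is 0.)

Pile A, S = {1, 2, 7, 9}:
G(0) = 0
G(1) = mex{0} = 1
G(2) = mex{1,0} = 2
G(3) = mex{2,1} = 0
G(4) = mex{0,2} = 1
G(5) = mex{1,0} = 2
G(6) = mex{2,1} = 0
G(7) = mex{0,2,0} = 1
G(8) = mex{1,0,1} = 2
G(9) = mex{2,1,2,0} = 3
G(10) = mex{3,2,0,1} = 4
G(11) = mex{4,3,1,2} = 0
G(12) = mex{0,4,2,0} = 1
G(13) = mex{1,0,0,1} = 2
G(14) = mex{2,1,1,2} = 0
G(15) = mex{0,2,2,0} = 1
G(16) = mex{1,0,3,1} = 2
G(17) = mex{2,1,4,2} = 0
G(18) = mex{0,2,0,3} = 1
G(19) = mex{1,0,1,4} = 2
G(20) = mex{2,1,2,0} = 3
G(21) = mex{3,2,0,1} = 4
G(22) = mex{4,3,1,2} = 0
G(23) = mex{0,4,2,0} = 1
G(24) = mex{1,0,0,1} = 2
G(25) = mex{2,1,1,2} = 0
G(26) = mex{0,2,2,0} = 1
G_A(26) = 1.
Pile B, S = {2, 5, 7, 9}:
n :  0  1  2  3  4  5  6  7  8  9 10 11 12 13 14 15 16 17
G :  0  0  1  1  0  2  1  3  2  2  3  3  0  4  1  0  0  1
G_B(17) = 1.
Combined Grundy value = 1 ⊕ 1 = 0.
A winning move leaves total XOR = 0, i.e. changes one component's Grundy value g to g ⊕ X where X is the current total.
Pile A: target g' = 1⊕0 = 1, but every legal move changes the Grundy value (mex property), so 0 moves.
Pile B: target g' = 1⊕0 = 1, but every legal move changes the Grundy value (mex property), so 0 moves.

0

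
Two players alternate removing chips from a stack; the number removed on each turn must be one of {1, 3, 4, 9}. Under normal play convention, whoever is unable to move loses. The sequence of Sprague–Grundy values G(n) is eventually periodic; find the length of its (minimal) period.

12

n :  0  1  2  3  4  5  6  7  8  9 10 11 12 13 14 15 16 17 18 19 20 21 22 23 24 25
G :  0  1  0  1  2  3  2  0  1  4  3  2  0  1  0  1  2  3  2  0  1  4  3  2  0  1
G(n+12) = G(n) holds for n = 0,…,8 (a full window of length max(S) = 9), so the sequence is purely periodic with period 12.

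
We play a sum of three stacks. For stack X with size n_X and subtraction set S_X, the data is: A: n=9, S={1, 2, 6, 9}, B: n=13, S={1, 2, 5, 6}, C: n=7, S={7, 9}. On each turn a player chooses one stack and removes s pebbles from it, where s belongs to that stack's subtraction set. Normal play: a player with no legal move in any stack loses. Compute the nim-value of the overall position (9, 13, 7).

Stack A, S = {1, 2, 6, 9}:
n : 0 1 2 3 4 5 6 7 8 9
G : 0 1 2 0 1 2 3 0 1 2
G_A(9) = 2.
Stack B, S = {1, 2, 5, 6}:
n :  0  1  2  3  4  5  6  7  8  9 10 11 12 13
G :  0  1  2  0  1  2  3  0  1  2  0  1  2  3
G_B(13) = 3.
Stack C, S = {7, 9}:
n : 0 1 2 3 4 5 6 7
G : 0 0 0 0 0 0 0 1
G_C(7) = 1.
Combined Grundy value = 2 ⊕ 3 ⊕ 1 = 0.

0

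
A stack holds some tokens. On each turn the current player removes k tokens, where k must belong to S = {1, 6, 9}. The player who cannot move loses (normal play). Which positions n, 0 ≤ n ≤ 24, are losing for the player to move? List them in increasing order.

G(0) = 0
G(1) = mex{0} = 1
G(2) = mex{1} = 0
G(3) = mex{0} = 1
G(4) = mex{1} = 0
G(5) = mex{0} = 1
G(6) = mex{1,0} = 2
G(7) = mex{2,1} = 0
G(8) = mex{0,0} = 1
G(9) = mex{1,1,0} = 2
G(10) = mex{2,0,1} = 3
G(11) = mex{3,1,0} = 2
G(12) = mex{2,2,1} = 0
G(13) = mex{0,0,0} = 1
G(14) = mex{1,1,1} = 0
G(15) = mex{0,2,2} = 1
G(16) = mex{1,3,0} = 2
G(17) = mex{2,2,1} = 0
G(18) = mex{0,0,2} = 1
G(19) = mex{1,1,3} = 0
G(20) = mex{0,0,2} = 1
G(21) = mex{1,1,0} = 2
G(22) = mex{2,2,1} = 0
G(23) = mex{0,0,0} = 1
G(24) = mex{1,1,1} = 0
P-positions are exactly the n with G(n) = 0.

0, 2, 4, 7, 12, 14, 17, 19, 22, 24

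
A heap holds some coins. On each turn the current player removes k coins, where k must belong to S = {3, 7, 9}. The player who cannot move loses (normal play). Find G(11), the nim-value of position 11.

n :  0  1  2  3  4  5  6  7  8  9 10 11
G :  0  0  0  1  1  1  0  2  2  1  3  3

3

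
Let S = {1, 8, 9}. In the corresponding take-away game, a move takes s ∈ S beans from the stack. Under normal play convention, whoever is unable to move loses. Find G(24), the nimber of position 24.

G(0) = 0
G(1) = mex{0} = 1
G(2) = mex{1} = 0
G(3) = mex{0} = 1
G(4) = mex{1} = 0
G(5) = mex{0} = 1
G(6) = mex{1} = 0
G(7) = mex{0} = 1
G(8) = mex{1,0} = 2
G(9) = mex{2,1,0} = 3
G(10) = mex{3,0,1} = 2
G(11) = mex{2,1,0} = 3
G(12) = mex{3,0,1} = 2
G(13) = mex{2,1,0} = 3
G(14) = mex{3,0,1} = 2
G(15) = mex{2,1,0} = 3
G(16) = mex{3,2,1} = 0
G(17) = mex{0,3,2} = 1
G(18) = mex{1,2,3} = 0
G(19) = mex{0,3,2} = 1
G(20) = mex{1,2,3} = 0
G(21) = mex{0,3,2} = 1
G(22) = mex{1,2,3} = 0
G(23) = mex{0,3,2} = 1
G(24) = mex{1,0,3} = 2

2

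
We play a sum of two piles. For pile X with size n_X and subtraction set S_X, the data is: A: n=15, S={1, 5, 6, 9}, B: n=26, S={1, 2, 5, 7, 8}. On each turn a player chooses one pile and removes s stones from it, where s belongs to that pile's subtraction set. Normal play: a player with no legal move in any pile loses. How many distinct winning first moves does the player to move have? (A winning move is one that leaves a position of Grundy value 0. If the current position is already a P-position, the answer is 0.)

Pile A, S = {1, 5, 6, 9}:
G(0) = 0
G(1) = mex{0} = 1
G(2) = mex{1} = 0
G(3) = mex{0} = 1
G(4) = mex{1} = 0
G(5) = mex{0,0} = 1
G(6) = mex{1,1,0} = 2
G(7) = mex{2,0,1} = 3
G(8) = mex{3,1,0} = 2
G(9) = mex{2,0,1,0} = 3
G(10) = mex{3,1,0,1} = 2
G(11) = mex{2,2,1,0} = 3
G(12) = mex{3,3,2,1} = 0
G(13) = mex{0,2,3,0} = 1
G(14) = mex{1,3,2,1} = 0
G(15) = mex{0,2,3,2} = 1
G_A(15) = 1.
Pile B, S = {1, 2, 5, 7, 8}:
n :  0  1  2  3  4  5  6  7  8  9 10 11 12 13 14 15 16 17 18 19 20 21 22 23 24 25 26
G :  0  1  2  0  1  2  0  1  2  0  1  2  0  1  2  0  1  2  0  1  2  0  1  2  0  1  2
G_B(26) = 2.
Combined Grundy value = 1 ⊕ 2 = 3.
A winning move leaves total XOR = 0, i.e. changes one component's Grundy value g to g ⊕ X where X is the current total.
Pile A: need g' = 1⊕3 = 2. Options: 15−1→G=0, 15−5→G=2, 15−6→G=3, 15−9→G=2. Hits: 2.
Pile B: need g' = 2⊕3 = 1. Options: 26−1→G=1, 26−2→G=0, 26−5→G=0, 26−7→G=1, 26−8→G=0. Hits: 2.

4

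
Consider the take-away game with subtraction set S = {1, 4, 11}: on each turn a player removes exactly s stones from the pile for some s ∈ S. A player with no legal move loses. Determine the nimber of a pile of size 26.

1

n :  0  1  2  3  4  5  6  7  8  9 10 11 12 13 14 15 16 17 18 19 20 21 22 23 24 25 26
G :  0  1  0  1  2  0  1  0  1  2  0  1  0  1  2  0  1  0  1  2  0  1  0  1  2  0  1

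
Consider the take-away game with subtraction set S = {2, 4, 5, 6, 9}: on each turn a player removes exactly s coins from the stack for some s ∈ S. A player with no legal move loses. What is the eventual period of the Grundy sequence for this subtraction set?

G(0) = 0
G(1) = mex{} = 0
G(2) = mex{0} = 1
G(3) = mex{0} = 1
G(4) = mex{1,0} = 2
G(5) = mex{1,0,0} = 2
G(6) = mex{2,1,0,0} = 3
G(7) = mex{2,1,1,0} = 3
G(8) = mex{3,2,1,1} = 0
G(9) = mex{3,2,2,1,0} = 4
G(10) = mex{0,3,2,2,0} = 1
G(11) = mex{4,3,3,2,1} = 0
G(12) = mex{1,0,3,3,1} = 2
G(13) = mex{0,4,0,3,2} = 1
G(14) = mex{2,1,4,0,2} = 3
G(15) = mex{1,0,1,4,3} = 2
G(16) = mex{3,2,0,1,3} = 4
G(17) = mex{2,1,2,0,0} = 3
G(18) = mex{4,3,1,2,4} = 0
G(19) = mex{3,2,3,1,1} = 0
G(20) = mex{0,4,2,3,0} = 1
G(21) = mex{0,3,4,2,2} = 1
G(22) = mex{1,0,3,4,1} = 2
G(23) = mex{1,0,0,3,3} = 2
G(24) = mex{2,1,0,0,2} = 3
G(25) = mex{2,1,1,0,4} = 3
G(26) = mex{3,2,1,1,3} = 0
G(27) = mex{3,2,2,1,0} = 4
G(28) = mex{0,3,2,2,0} = 1
G(29) = mex{4,3,3,2,1} = 0
G(30) = mex{1,0,3,3,1} = 2
G(31) = mex{0,4,0,3,2} = 1
G(32) = mex{2,1,4,0,2} = 3
G(33) = mex{1,0,1,4,3} = 2
G(34) = mex{3,2,0,1,3} = 4
G(35) = mex{2,1,2,0,0} = 3
G(36) = mex{4,3,1,2,4} = 0
G(37) = mex{3,2,3,1,1} = 0
G(n+18) = G(n) holds for n = 0,…,8 (a full window of length max(S) = 9), so the sequence is purely periodic with period 18.

18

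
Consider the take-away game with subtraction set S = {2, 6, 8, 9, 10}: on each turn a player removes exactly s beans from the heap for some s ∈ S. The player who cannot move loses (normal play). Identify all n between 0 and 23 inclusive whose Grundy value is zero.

0, 1, 4, 5, 16, 17, 20, 21

G(0) = 0
G(1) = mex{} = 0
G(2) = mex{0} = 1
G(3) = mex{0} = 1
G(4) = mex{1} = 0
G(5) = mex{1} = 0
G(6) = mex{0,0} = 1
G(7) = mex{0,0} = 1
G(8) = mex{1,1,0} = 2
G(9) = mex{1,1,0,0} = 2
G(10) = mex{2,0,1,0,0} = 3
G(11) = mex{2,0,1,1,0} = 3
G(12) = mex{3,1,0,1,1} = 2
G(13) = mex{3,1,0,0,1} = 2
G(14) = mex{2,2,1,0,0} = 3
G(15) = mex{2,2,1,1,0} = 3
G(16) = mex{3,3,2,1,1} = 0
G(17) = mex{3,3,2,2,1} = 0
G(18) = mex{0,2,3,2,2} = 1
G(19) = mex{0,2,3,3,2} = 1
G(20) = mex{1,3,2,3,3} = 0
G(21) = mex{1,3,2,2,3} = 0
G(22) = mex{0,0,3,2,2} = 1
G(23) = mex{0,0,3,3,2} = 1
P-positions are exactly the n with G(n) = 0.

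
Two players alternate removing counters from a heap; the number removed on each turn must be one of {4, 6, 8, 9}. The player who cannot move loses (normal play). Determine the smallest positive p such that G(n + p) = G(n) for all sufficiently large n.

G(0) = 0
G(1) = mex{} = 0
G(2) = mex{} = 0
G(3) = mex{} = 0
G(4) = mex{0} = 1
G(5) = mex{0} = 1
G(6) = mex{0,0} = 1
G(7) = mex{0,0} = 1
G(8) = mex{1,0,0} = 2
G(9) = mex{1,0,0,0} = 2
G(10) = mex{1,1,0,0} = 2
G(11) = mex{1,1,0,0} = 2
G(12) = mex{2,1,1,0} = 3
G(13) = mex{2,1,1,1} = 0
G(14) = mex{2,2,1,1} = 0
G(15) = mex{2,2,1,1} = 0
G(16) = mex{3,2,2,1} = 0
G(17) = mex{0,2,2,2} = 1
G(18) = mex{0,3,2,2} = 1
G(19) = mex{0,0,2,2} = 1
G(20) = mex{0,0,3,2} = 1
G(21) = mex{1,0,0,3} = 2
G(22) = mex{1,0,0,0} = 2
G(23) = mex{1,1,0,0} = 2
G(24) = mex{1,1,0,0} = 2
G(25) = mex{2,1,1,0} = 3
G(26) = mex{2,1,1,1} = 0
G(27) = mex{2,2,1,1} = 0
G(n+13) = G(n) holds for n = 0,…,8 (a full window of length max(S) = 9), so the sequence is purely periodic with period 13.

13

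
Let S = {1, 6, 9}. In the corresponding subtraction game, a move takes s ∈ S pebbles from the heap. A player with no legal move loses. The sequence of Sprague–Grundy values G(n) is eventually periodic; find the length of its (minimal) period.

5

G(0) = 0
G(1) = mex{0} = 1
G(2) = mex{1} = 0
G(3) = mex{0} = 1
G(4) = mex{1} = 0
G(5) = mex{0} = 1
G(6) = mex{1,0} = 2
G(7) = mex{2,1} = 0
G(8) = mex{0,0} = 1
G(9) = mex{1,1,0} = 2
G(10) = mex{2,0,1} = 3
G(11) = mex{3,1,0} = 2
G(12) = mex{2,2,1} = 0
G(13) = mex{0,0,0} = 1
G(14) = mex{1,1,1} = 0
G(15) = mex{0,2,2} = 1
G(16) = mex{1,3,0} = 2
G(17) = mex{2,2,1} = 0
G(18) = mex{0,0,2} = 1
G(19) = mex{1,1,3} = 0
G(20) = mex{0,0,2} = 1
G(21) = mex{1,1,0} = 2
G(22) = mex{2,2,1} = 0
G(23) = mex{0,0,0} = 1
G(24) = mex{1,1,1} = 0
G(25) = mex{0,0,2} = 1
G(26) = mex{1,1,0} = 2
From n = 11 onward G(n+5) = G(n); since this holds over max(S) = 9 consecutive positions the period is 5 (pre-period 11).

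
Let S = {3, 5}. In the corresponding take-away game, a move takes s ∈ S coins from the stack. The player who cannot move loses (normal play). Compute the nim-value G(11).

1

G(0) = 0
G(1) = mex{} = 0
G(2) = mex{} = 0
G(3) = mex{0} = 1
G(4) = mex{0} = 1
G(5) = mex{0,0} = 1
G(6) = mex{1,0} = 2
G(7) = mex{1,0} = 2
G(8) = mex{1,1} = 0
G(9) = mex{2,1} = 0
G(10) = mex{2,1} = 0
G(11) = mex{0,2} = 1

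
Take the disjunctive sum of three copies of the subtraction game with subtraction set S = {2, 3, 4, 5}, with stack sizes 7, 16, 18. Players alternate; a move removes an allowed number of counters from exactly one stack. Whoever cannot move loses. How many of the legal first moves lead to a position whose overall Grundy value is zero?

3

All stacks use S = {2, 3, 4, 5}:
n :  0  1  2  3  4  5  6  7  8  9 10 11 12 13 14 15 16 17 18
G :  0  0  1  1  2  2  3  0  0  1  1  2  2  3  0  0  1  1  2
Stack A: G(7) = 0.
Stack B: G(16) = 1.
Stack C: G(18) = 2.
Combined Grundy value = 0 ⊕ 1 ⊕ 2 = 3.
A winning move leaves total XOR = 0, i.e. changes one component's Grundy value g to g ⊕ X where X is the current total.
Stack A: need g' = 0⊕3 = 3. Options: 7−2→G=2, 7−3→G=2, 7−4→G=1, 7−5→G=1. Hits: 0.
Stack B: need g' = 1⊕3 = 2. Options: 16−2→G=0, 16−3→G=3, 16−4→G=2, 16−5→G=2. Hits: 2.
Stack C: need g' = 2⊕3 = 1. Options: 18−2→G=1, 18−3→G=0, 18−4→G=0, 18−5→G=3. Hits: 1.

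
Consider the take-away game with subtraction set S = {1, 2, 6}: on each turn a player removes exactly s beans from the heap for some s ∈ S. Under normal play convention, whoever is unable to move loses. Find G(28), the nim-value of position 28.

0

G(0) = 0
G(1) = mex{0} = 1
G(2) = mex{1,0} = 2
G(3) = mex{2,1} = 0
G(4) = mex{0,2} = 1
G(5) = mex{1,0} = 2
G(6) = mex{2,1,0} = 3
G(7) = mex{3,2,1} = 0
G(8) = mex{0,3,2} = 1
G(9) = mex{1,0,0} = 2
G(10) = mex{2,1,1} = 0
G(11) = mex{0,2,2} = 1
G(12) = mex{1,0,3} = 2
G(13) = mex{2,1,0} = 3
G(14) = mex{3,2,1} = 0
G(15) = mex{0,3,2} = 1
G(16) = mex{1,0,0} = 2
G(17) = mex{2,1,1} = 0
G(18) = mex{0,2,2} = 1
G(19) = mex{1,0,3} = 2
G(20) = mex{2,1,0} = 3
G(21) = mex{3,2,1} = 0
G(22) = mex{0,3,2} = 1
G(23) = mex{1,0,0} = 2
G(24) = mex{2,1,1} = 0
G(25) = mex{0,2,2} = 1
G(26) = mex{1,0,3} = 2
G(27) = mex{2,1,0} = 3
G(28) = mex{3,2,1} = 0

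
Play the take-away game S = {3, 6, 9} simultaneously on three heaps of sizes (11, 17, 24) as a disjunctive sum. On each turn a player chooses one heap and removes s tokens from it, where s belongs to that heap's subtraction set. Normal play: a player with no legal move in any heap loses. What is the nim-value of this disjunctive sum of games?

All heaps use S = {3, 6, 9}:
G(0) = 0
G(1) = mex{} = 0
G(2) = mex{} = 0
G(3) = mex{0} = 1
G(4) = mex{0} = 1
G(5) = mex{0} = 1
G(6) = mex{1,0} = 2
G(7) = mex{1,0} = 2
G(8) = mex{1,0} = 2
G(9) = mex{2,1,0} = 3
G(10) = mex{2,1,0} = 3
G(11) = mex{2,1,0} = 3
G(12) = mex{3,2,1} = 0
G(13) = mex{3,2,1} = 0
G(14) = mex{3,2,1} = 0
G(15) = mex{0,3,2} = 1
G(16) = mex{0,3,2} = 1
G(17) = mex{0,3,2} = 1
G(18) = mex{1,0,3} = 2
G(19) = mex{1,0,3} = 2
G(20) = mex{1,0,3} = 2
G(21) = mex{2,1,0} = 3
G(22) = mex{2,1,0} = 3
G(23) = mex{2,1,0} = 3
G(24) = mex{3,2,1} = 0
Heap A: G(11) = 3.
Heap B: G(17) = 1.
Heap C: G(24) = 0.
Combined Grundy value = 3 ⊕ 1 ⊕ 0 = 2.

2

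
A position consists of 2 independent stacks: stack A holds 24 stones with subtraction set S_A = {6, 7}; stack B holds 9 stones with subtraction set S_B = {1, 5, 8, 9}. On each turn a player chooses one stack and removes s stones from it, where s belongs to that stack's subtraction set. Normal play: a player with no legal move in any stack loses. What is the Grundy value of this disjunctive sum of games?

Stack A, S = {6, 7}:
n :  0  1  2  3  4  5  6  7  8  9 10 11 12 13 14 15 16 17 18 19 20 21 22 23 24
G :  0  0  0  0  0  0  1  1  1  1  1  1  2  0  0  0  0  0  0  1  1  1  1  1  1
G_A(24) = 1.
Stack B, S = {1, 5, 8, 9}:
G(0) = 0
G(1) = mex{0} = 1
G(2) = mex{1} = 0
G(3) = mex{0} = 1
G(4) = mex{1} = 0
G(5) = mex{0,0} = 1
G(6) = mex{1,1} = 0
G(7) = mex{0,0} = 1
G(8) = mex{1,1,0} = 2
G(9) = mex{2,0,1,0} = 3
G_B(9) = 3.
Combined Grundy value = 1 ⊕ 3 = 2.

2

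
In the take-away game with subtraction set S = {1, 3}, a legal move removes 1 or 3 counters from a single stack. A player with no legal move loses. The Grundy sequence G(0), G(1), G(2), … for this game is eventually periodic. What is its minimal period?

n :  0  1  2  3  4  5  6  7  8  9 10 11 12 13 14
G :  0  1  0  1  0  1  0  1  0  1  0  1  0  1  0
G(n+2) = G(n) holds for n = 0,…,2 (a full window of length max(S) = 3), so the sequence is purely periodic with period 2.

2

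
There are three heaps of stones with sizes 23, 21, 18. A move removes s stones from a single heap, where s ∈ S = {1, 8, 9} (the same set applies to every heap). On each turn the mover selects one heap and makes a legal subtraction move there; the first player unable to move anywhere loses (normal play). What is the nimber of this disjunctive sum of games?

0

All heaps use S = {1, 8, 9}:
n :  0  1  2  3  4  5  6  7  8  9 10 11 12 13 14 15 16 17 18 19 20 21 22 23
G :  0  1  0  1  0  1  0  1  2  3  2  3  2  3  2  3  0  1  0  1  0  1  0  1
Heap A: G(23) = 1.
Heap B: G(21) = 1.
Heap C: G(18) = 0.
Combined Grundy value = 1 ⊕ 1 ⊕ 0 = 0.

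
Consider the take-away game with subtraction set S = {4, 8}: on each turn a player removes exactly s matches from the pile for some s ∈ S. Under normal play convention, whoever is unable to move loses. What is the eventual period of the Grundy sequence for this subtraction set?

12

G(0) = 0
G(1) = mex{} = 0
G(2) = mex{} = 0
G(3) = mex{} = 0
G(4) = mex{0} = 1
G(5) = mex{0} = 1
G(6) = mex{0} = 1
G(7) = mex{0} = 1
G(8) = mex{1,0} = 2
G(9) = mex{1,0} = 2
G(10) = mex{1,0} = 2
G(11) = mex{1,0} = 2
G(12) = mex{2,1} = 0
G(13) = mex{2,1} = 0
G(14) = mex{2,1} = 0
G(15) = mex{2,1} = 0
G(16) = mex{0,2} = 1
G(17) = mex{0,2} = 1
G(18) = mex{0,2} = 1
G(19) = mex{0,2} = 1
G(20) = mex{1,0} = 2
G(21) = mex{1,0} = 2
G(22) = mex{1,0} = 2
G(23) = mex{1,0} = 2
G(24) = mex{2,1} = 0
G(25) = mex{2,1} = 0
G(n+12) = G(n) holds for n = 0,…,7 (a full window of length max(S) = 8), so the sequence is purely periodic with period 12.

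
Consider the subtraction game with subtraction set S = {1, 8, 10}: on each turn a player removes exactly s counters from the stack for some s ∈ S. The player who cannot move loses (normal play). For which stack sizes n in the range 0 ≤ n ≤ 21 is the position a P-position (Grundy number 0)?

n :  0  1  2  3  4  5  6  7  8  9 10 11 12 13 14 15 16 17 18 19 20 21
G :  0  1  0  1  0  1  0  1  2  0  1  0  1  0  1  0  1  2  0  1  0  1
P-positions are exactly the n with G(n) = 0.

0, 2, 4, 6, 9, 11, 13, 15, 18, 20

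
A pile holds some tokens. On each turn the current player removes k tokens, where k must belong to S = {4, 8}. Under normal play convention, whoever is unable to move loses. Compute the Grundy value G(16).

1

n :  0  1  2  3  4  5  6  7  8  9 10 11 12 13 14 15 16
G :  0  0  0  0  1  1  1  1  2  2  2  2  0  0  0  0  1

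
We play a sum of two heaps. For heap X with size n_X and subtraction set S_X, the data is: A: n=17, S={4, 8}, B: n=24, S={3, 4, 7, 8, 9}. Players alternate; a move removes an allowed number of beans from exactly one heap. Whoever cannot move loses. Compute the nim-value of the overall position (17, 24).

1

Heap A, S = {4, 8}:
n :  0  1  2  3  4  5  6  7  8  9 10 11 12 13 14 15 16 17
G :  0  0  0  0  1  1  1  1  2  2  2  2  0  0  0  0  1  1
G_A(17) = 1.
Heap B, S = {3, 4, 7, 8, 9}:
G(0) = 0
G(1) = mex{} = 0
G(2) = mex{} = 0
G(3) = mex{0} = 1
G(4) = mex{0,0} = 1
G(5) = mex{0,0} = 1
G(6) = mex{1,0} = 2
G(7) = mex{1,1,0} = 2
G(8) = mex{1,1,0,0} = 2
G(9) = mex{2,1,0,0,0} = 3
G(10) = mex{2,2,1,0,0} = 3
G(11) = mex{2,2,1,1,0} = 3
G(12) = mex{3,2,1,1,1} = 0
G(13) = mex{3,3,2,1,1} = 0
G(14) = mex{3,3,2,2,1} = 0
G(15) = mex{0,3,2,2,2} = 1
G(16) = mex{0,0,3,2,2} = 1
G(17) = mex{0,0,3,3,2} = 1
G(18) = mex{1,0,3,3,3} = 2
G(19) = mex{1,1,0,3,3} = 2
G(20) = mex{1,1,0,0,3} = 2
G(21) = mex{2,1,0,0,0} = 3
G(22) = mex{2,2,1,0,0} = 3
G(23) = mex{2,2,1,1,0} = 3
G(24) = mex{3,2,1,1,1} = 0
G_B(24) = 0.
Combined Grundy value = 1 ⊕ 0 = 1.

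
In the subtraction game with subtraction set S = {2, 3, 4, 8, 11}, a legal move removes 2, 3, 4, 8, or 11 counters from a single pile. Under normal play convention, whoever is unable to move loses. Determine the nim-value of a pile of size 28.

n :  0  1  2  3  4  5  6  7  8  9 10 11 12 13 14 15 16 17 18 19 20 21 22 23 24 25 26 27 28
G :  0  0  1  1  2  2  0  0  1  1  2  2  3  0  4  1  5  2  3  0  0  1  1  2  2  0  0  1  1

1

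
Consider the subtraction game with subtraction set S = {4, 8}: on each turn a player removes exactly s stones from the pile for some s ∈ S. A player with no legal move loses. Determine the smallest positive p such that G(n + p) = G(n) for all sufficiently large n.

G(0) = 0
G(1) = mex{} = 0
G(2) = mex{} = 0
G(3) = mex{} = 0
G(4) = mex{0} = 1
G(5) = mex{0} = 1
G(6) = mex{0} = 1
G(7) = mex{0} = 1
G(8) = mex{1,0} = 2
G(9) = mex{1,0} = 2
G(10) = mex{1,0} = 2
G(11) = mex{1,0} = 2
G(12) = mex{2,1} = 0
G(13) = mex{2,1} = 0
G(14) = mex{2,1} = 0
G(15) = mex{2,1} = 0
G(16) = mex{0,2} = 1
G(17) = mex{0,2} = 1
G(18) = mex{0,2} = 1
G(19) = mex{0,2} = 1
G(20) = mex{1,0} = 2
G(21) = mex{1,0} = 2
G(22) = mex{1,0} = 2
G(23) = mex{1,0} = 2
G(24) = mex{2,1} = 0
G(25) = mex{2,1} = 0
G(n+12) = G(n) holds for n = 0,…,7 (a full window of length max(S) = 8), so the sequence is purely periodic with period 12.

12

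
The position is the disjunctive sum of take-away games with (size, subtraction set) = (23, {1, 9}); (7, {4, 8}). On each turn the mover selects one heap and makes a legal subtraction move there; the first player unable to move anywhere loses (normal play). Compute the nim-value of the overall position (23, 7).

Heap A, S = {1, 9}:
G(0) = 0
G(1) = mex{0} = 1
G(2) = mex{1} = 0
G(3) = mex{0} = 1
G(4) = mex{1} = 0
G(5) = mex{0} = 1
G(6) = mex{1} = 0
G(7) = mex{0} = 1
G(8) = mex{1} = 0
G(9) = mex{0,0} = 1
G(10) = mex{1,1} = 0
G(11) = mex{0,0} = 1
G(12) = mex{1,1} = 0
G(13) = mex{0,0} = 1
G(14) = mex{1,1} = 0
G(15) = mex{0,0} = 1
G(16) = mex{1,1} = 0
G(17) = mex{0,0} = 1
G(18) = mex{1,1} = 0
G(19) = mex{0,0} = 1
G(20) = mex{1,1} = 0
G(21) = mex{0,0} = 1
G(22) = mex{1,1} = 0
G(23) = mex{0,0} = 1
G_A(23) = 1.
Heap B, S = {4, 8}:
n : 0 1 2 3 4 5 6 7
G : 0 0 0 0 1 1 1 1
G_B(7) = 1.
Combined Grundy value = 1 ⊕ 1 = 0.

0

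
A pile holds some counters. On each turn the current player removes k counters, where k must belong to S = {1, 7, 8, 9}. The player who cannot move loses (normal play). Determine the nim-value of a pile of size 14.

2

n :  0  1  2  3  4  5  6  7  8  9 10 11 12 13 14
G :  0  1  0  1  0  1  0  1  2  3  2  3  2  3  2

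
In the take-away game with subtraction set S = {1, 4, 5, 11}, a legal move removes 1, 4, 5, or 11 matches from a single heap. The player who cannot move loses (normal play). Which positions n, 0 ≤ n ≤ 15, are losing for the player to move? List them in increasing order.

G(0) = 0
G(1) = mex{0} = 1
G(2) = mex{1} = 0
G(3) = mex{0} = 1
G(4) = mex{1,0} = 2
G(5) = mex{2,1,0} = 3
G(6) = mex{3,0,1} = 2
G(7) = mex{2,1,0} = 3
G(8) = mex{3,2,1} = 0
G(9) = mex{0,3,2} = 1
G(10) = mex{1,2,3} = 0
G(11) = mex{0,3,2,0} = 1
G(12) = mex{1,0,3,1} = 2
G(13) = mex{2,1,0,0} = 3
G(14) = mex{3,0,1,1} = 2
G(15) = mex{2,1,0,2} = 3
P-positions are exactly the n with G(n) = 0.

0, 2, 8, 10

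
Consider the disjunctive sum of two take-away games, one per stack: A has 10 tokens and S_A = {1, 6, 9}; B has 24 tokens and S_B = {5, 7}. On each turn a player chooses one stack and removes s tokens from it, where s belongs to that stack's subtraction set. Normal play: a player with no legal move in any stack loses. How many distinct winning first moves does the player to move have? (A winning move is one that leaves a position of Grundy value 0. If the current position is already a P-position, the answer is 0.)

Stack A, S = {1, 6, 9}:
n :  0  1  2  3  4  5  6  7  8  9 10
G :  0  1  0  1  0  1  2  0  1  2  3
G_A(10) = 3.
Stack B, S = {5, 7}:
G(0) = 0
G(1) = mex{} = 0
G(2) = mex{} = 0
G(3) = mex{} = 0
G(4) = mex{} = 0
G(5) = mex{0} = 1
G(6) = mex{0} = 1
G(7) = mex{0,0} = 1
G(8) = mex{0,0} = 1
G(9) = mex{0,0} = 1
G(10) = mex{1,0} = 2
G(11) = mex{1,0} = 2
G(12) = mex{1,1} = 0
G(13) = mex{1,1} = 0
G(14) = mex{1,1} = 0
G(15) = mex{2,1} = 0
G(16) = mex{2,1} = 0
G(17) = mex{0,2} = 1
G(18) = mex{0,2} = 1
G(19) = mex{0,0} = 1
G(20) = mex{0,0} = 1
G(21) = mex{0,0} = 1
G(22) = mex{1,0} = 2
G(23) = mex{1,0} = 2
G(24) = mex{1,1} = 0
G_B(24) = 0.
Combined Grundy value = 3 ⊕ 0 = 3.
A winning move leaves total XOR = 0, i.e. changes one component's Grundy value g to g ⊕ X where X is the current total.
Stack A: need g' = 3⊕3 = 0. Options: 10−1→G=2, 10−6→G=0, 10−9→G=1. Hits: 1.
Stack B: need g' = 0⊕3 = 3. Options: 24−5→G=1, 24−7→G=1. Hits: 0.

1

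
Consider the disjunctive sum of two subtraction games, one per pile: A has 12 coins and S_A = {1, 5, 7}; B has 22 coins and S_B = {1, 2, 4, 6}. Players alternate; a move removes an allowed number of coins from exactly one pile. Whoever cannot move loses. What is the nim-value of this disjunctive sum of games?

3

Pile A, S = {1, 5, 7}:
G(0) = 0
G(1) = mex{0} = 1
G(2) = mex{1} = 0
G(3) = mex{0} = 1
G(4) = mex{1} = 0
G(5) = mex{0,0} = 1
G(6) = mex{1,1} = 0
G(7) = mex{0,0,0} = 1
G(8) = mex{1,1,1} = 0
G(9) = mex{0,0,0} = 1
G(10) = mex{1,1,1} = 0
G(11) = mex{0,0,0} = 1
G(12) = mex{1,1,1} = 0
G_A(12) = 0.
Pile B, S = {1, 2, 4, 6}:
n :  0  1  2  3  4  5  6  7  8  9 10 11 12 13 14 15 16 17 18 19 20 21 22
G :  0  1  2  0  1  2  3  4  0  1  2  0  1  2  3  4  0  1  2  0  1  2  3
G_B(22) = 3.
Combined Grundy value = 0 ⊕ 3 = 3.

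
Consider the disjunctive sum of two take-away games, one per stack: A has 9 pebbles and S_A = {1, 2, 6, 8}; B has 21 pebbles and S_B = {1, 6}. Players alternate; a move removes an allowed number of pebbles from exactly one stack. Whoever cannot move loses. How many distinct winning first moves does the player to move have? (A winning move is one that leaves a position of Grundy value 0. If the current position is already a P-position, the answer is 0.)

3

Stack A, S = {1, 2, 6, 8}:
G(0) = 0
G(1) = mex{0} = 1
G(2) = mex{1,0} = 2
G(3) = mex{2,1} = 0
G(4) = mex{0,2} = 1
G(5) = mex{1,0} = 2
G(6) = mex{2,1,0} = 3
G(7) = mex{3,2,1} = 0
G(8) = mex{0,3,2,0} = 1
G(9) = mex{1,0,0,1} = 2
G_A(9) = 2.
Stack B, S = {1, 6}:
n :  0  1  2  3  4  5  6  7  8  9 10 11 12 13 14 15 16 17 18 19 20 21
G :  0  1  0  1  0  1  2  0  1  0  1  0  1  2  0  1  0  1  0  1  2  0
G_B(21) = 0.
Combined Grundy value = 2 ⊕ 0 = 2.
A winning move leaves total XOR = 0, i.e. changes one component's Grundy value g to g ⊕ X where X is the current total.
Stack A: need g' = 2⊕2 = 0. Options: 9−1→G=1, 9−2→G=0, 9−6→G=0, 9−8→G=1. Hits: 2.
Stack B: need g' = 0⊕2 = 2. Options: 21−1→G=2, 21−6→G=1. Hits: 1.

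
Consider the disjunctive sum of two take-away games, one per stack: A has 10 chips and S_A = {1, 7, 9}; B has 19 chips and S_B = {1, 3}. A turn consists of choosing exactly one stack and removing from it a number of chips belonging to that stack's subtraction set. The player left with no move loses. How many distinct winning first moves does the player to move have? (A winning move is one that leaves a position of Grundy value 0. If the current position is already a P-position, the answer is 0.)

5

Stack A, S = {1, 7, 9}:
n :  0  1  2  3  4  5  6  7  8  9 10
G :  0  1  0  1  0  1  0  1  0  1  0
G_A(10) = 0.
Stack B, S = {1, 3}:
n :  0  1  2  3  4  5  6  7  8  9 10 11 12 13 14 15 16 17 18 19
G :  0  1  0  1  0  1  0  1  0  1  0  1  0  1  0  1  0  1  0  1
G_B(19) = 1.
Combined Grundy value = 0 ⊕ 1 = 1.
A winning move leaves total XOR = 0, i.e. changes one component's Grundy value g to g ⊕ X where X is the current total.
Stack A: need g' = 0⊕1 = 1. Options: 10−1→G=1, 10−7→G=1, 10−9→G=1. Hits: 3.
Stack B: need g' = 1⊕1 = 0. Options: 19−1→G=0, 19−3→G=0. Hits: 2.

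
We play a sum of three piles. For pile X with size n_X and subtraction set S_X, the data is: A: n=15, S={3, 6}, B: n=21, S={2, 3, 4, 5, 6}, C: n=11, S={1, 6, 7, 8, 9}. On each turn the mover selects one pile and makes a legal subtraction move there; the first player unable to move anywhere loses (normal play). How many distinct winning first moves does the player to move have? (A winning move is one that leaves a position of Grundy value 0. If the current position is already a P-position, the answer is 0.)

5

Pile A, S = {3, 6}:
n :  0  1  2  3  4  5  6  7  8  9 10 11 12 13 14 15
G :  0  0  0  1  1  1  2  2  2  0  0  0  1  1  1  2
G_A(15) = 2.
Pile B, S = {2, 3, 4, 5, 6}:
n :  0  1  2  3  4  5  6  7  8  9 10 11 12 13 14 15 16 17 18 19 20 21
G :  0  0  1  1  2  2  3  3  0  0  1  1  2  2  3  3  0  0  1  1  2  2
G_B(21) = 2.
Pile C, S = {1, 6, 7, 8, 9}:
n :  0  1  2  3  4  5  6  7  8  9 10 11
G :  0  1  0  1  0  1  2  3  2  3  2  3
G_C(11) = 3.
Combined Grundy value = 2 ⊕ 2 ⊕ 3 = 3.
A winning move leaves total XOR = 0, i.e. changes one component's Grundy value g to g ⊕ X where X is the current total.
Pile A: need g' = 2⊕3 = 1. Options: 15−3→G=1, 15−6→G=0. Hits: 1.
Pile B: need g' = 2⊕3 = 1. Options: 21−2→G=1, 21−3→G=1, 21−4→G=0, 21−5→G=0, 21−6→G=3. Hits: 2.
Pile C: need g' = 3⊕3 = 0. Options: 11−1→G=2, 11−6→G=1, 11−7→G=0, 11−8→G=1, 11−9→G=0. Hits: 2.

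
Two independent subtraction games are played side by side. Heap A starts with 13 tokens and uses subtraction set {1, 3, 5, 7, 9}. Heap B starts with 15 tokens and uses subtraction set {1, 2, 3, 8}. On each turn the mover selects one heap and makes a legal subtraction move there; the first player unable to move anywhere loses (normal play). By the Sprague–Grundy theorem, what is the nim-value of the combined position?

Heap A, S = {1, 3, 5, 7, 9}:
G(0) = 0
G(1) = mex{0} = 1
G(2) = mex{1} = 0
G(3) = mex{0,0} = 1
G(4) = mex{1,1} = 0
G(5) = mex{0,0,0} = 1
G(6) = mex{1,1,1} = 0
G(7) = mex{0,0,0,0} = 1
G(8) = mex{1,1,1,1} = 0
G(9) = mex{0,0,0,0,0} = 1
G(10) = mex{1,1,1,1,1} = 0
G(11) = mex{0,0,0,0,0} = 1
G(12) = mex{1,1,1,1,1} = 0
G(13) = mex{0,0,0,0,0} = 1
G_A(13) = 1.
Heap B, S = {1, 2, 3, 8}:
n :  0  1  2  3  4  5  6  7  8  9 10 11 12 13 14 15
G :  0  1  2  3  0  1  2  3  4  0  1  2  3  0  1  2
G_B(15) = 2.
Combined Grundy value = 1 ⊕ 2 = 3.

3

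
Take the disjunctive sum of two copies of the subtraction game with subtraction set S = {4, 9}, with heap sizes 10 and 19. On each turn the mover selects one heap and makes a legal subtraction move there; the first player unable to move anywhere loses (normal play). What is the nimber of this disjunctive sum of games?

All heaps use S = {4, 9}:
n :  0  1  2  3  4  5  6  7  8  9 10 11 12 13 14 15 16 17 18 19
G :  0  0  0  0  1  1  1  1  0  2  2  2  1  0  0  0  0  1  1  1
Heap A: G(10) = 2.
Heap B: G(19) = 1.
Combined Grundy value = 2 ⊕ 1 = 3.

3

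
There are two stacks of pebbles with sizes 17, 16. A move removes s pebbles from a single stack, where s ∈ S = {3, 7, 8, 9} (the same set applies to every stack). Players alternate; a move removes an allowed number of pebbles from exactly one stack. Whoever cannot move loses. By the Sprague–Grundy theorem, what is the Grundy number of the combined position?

All stacks use S = {3, 7, 8, 9}:
G(0) = 0
G(1) = mex{} = 0
G(2) = mex{} = 0
G(3) = mex{0} = 1
G(4) = mex{0} = 1
G(5) = mex{0} = 1
G(6) = mex{1} = 0
G(7) = mex{1,0} = 2
G(8) = mex{1,0,0} = 2
G(9) = mex{0,0,0,0} = 1
G(10) = mex{2,1,0,0} = 3
G(11) = mex{2,1,1,0} = 3
G(12) = mex{1,1,1,1} = 0
G(13) = mex{3,0,1,1} = 2
G(14) = mex{3,2,0,1} = 4
G(15) = mex{0,2,2,0} = 1
G(16) = mex{2,1,2,2} = 0
G(17) = mex{4,3,1,2} = 0
Stack A: G(17) = 0.
Stack B: G(16) = 0.
Combined Grundy value = 0 ⊕ 0 = 0.

0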